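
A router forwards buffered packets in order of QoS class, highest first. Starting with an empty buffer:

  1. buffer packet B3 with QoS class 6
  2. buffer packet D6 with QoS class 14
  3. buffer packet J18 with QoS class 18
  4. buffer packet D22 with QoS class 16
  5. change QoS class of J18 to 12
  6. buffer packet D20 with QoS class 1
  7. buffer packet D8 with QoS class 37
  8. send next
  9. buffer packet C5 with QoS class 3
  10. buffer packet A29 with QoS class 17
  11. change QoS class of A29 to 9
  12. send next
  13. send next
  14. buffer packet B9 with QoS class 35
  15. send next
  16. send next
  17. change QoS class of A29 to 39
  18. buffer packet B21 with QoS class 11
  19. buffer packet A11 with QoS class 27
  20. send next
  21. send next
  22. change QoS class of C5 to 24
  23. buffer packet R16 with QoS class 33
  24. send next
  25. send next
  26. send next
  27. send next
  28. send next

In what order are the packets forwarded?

add B3 (QoS class 6) → {B3:6}
add D6 (QoS class 14) → {D6:14, B3:6}
add J18 (QoS class 18) → {J18:18, D6:14, B3:6}
add D22 (QoS class 16) → {J18:18, D22:16, D6:14, B3:6}
update J18 to QoS class 12 → {D22:16, D6:14, J18:12, B3:6}
add D20 (QoS class 1) → {D22:16, D6:14, J18:12, B3:6, D20:1}
add D8 (QoS class 37) → {D8:37, D22:16, D6:14, J18:12, B3:6, D20:1}
send next → D8; now {D22:16, D6:14, J18:12, B3:6, D20:1}
add C5 (QoS class 3) → {D22:16, D6:14, J18:12, B3:6, C5:3, D20:1}
add A29 (QoS class 17) → {A29:17, D22:16, D6:14, J18:12, B3:6, C5:3, D20:1}
update A29 to QoS class 9 → {D22:16, D6:14, J18:12, A29:9, B3:6, C5:3, D20:1}
send next → D22; now {D6:14, J18:12, A29:9, B3:6, C5:3, D20:1}
send next → D6; now {J18:12, A29:9, B3:6, C5:3, D20:1}
add B9 (QoS class 35) → {B9:35, J18:12, A29:9, B3:6, C5:3, D20:1}
send next → B9; now {J18:12, A29:9, B3:6, C5:3, D20:1}
send next → J18; now {A29:9, B3:6, C5:3, D20:1}
update A29 to QoS class 39 → {A29:39, B3:6, C5:3, D20:1}
add B21 (QoS class 11) → {A29:39, B21:11, B3:6, C5:3, D20:1}
add A11 (QoS class 27) → {A29:39, A11:27, B21:11, B3:6, C5:3, D20:1}
send next → A29; now {A11:27, B21:11, B3:6, C5:3, D20:1}
send next → A11; now {B21:11, B3:6, C5:3, D20:1}
update C5 to QoS class 24 → {C5:24, B21:11, B3:6, D20:1}
add R16 (QoS class 33) → {R16:33, C5:24, B21:11, B3:6, D20:1}
send next → R16; now {C5:24, B21:11, B3:6, D20:1}
send next → C5; now {B21:11, B3:6, D20:1}
send next → B21; now {B3:6, D20:1}
send next → B3; now {D20:1}
send next → D20; now {}

D8 → D22 → D6 → B9 → J18 → A29 → A11 → R16 → C5 → B21 → B3 → D20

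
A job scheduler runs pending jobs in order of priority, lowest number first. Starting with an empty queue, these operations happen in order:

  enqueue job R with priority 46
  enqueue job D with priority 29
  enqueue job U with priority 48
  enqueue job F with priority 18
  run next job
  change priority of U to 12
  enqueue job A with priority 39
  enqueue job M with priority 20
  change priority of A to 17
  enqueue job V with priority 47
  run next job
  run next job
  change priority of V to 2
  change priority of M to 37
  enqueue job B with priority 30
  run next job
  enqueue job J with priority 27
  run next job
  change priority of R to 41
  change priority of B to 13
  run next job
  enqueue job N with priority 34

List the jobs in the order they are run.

add R (priority 46) → {R:46}
add D (priority 29) → {D:29, R:46}
add U (priority 48) → {D:29, R:46, U:48}
add F (priority 18) → {F:18, D:29, R:46, U:48}
run next job → F; now {D:29, R:46, U:48}
update U to priority 12 → {U:12, D:29, R:46}
add A (priority 39) → {U:12, D:29, A:39, R:46}
add M (priority 20) → {U:12, M:20, D:29, A:39, R:46}
update A to priority 17 → {U:12, A:17, M:20, D:29, R:46}
add V (priority 47) → {U:12, A:17, M:20, D:29, R:46, V:47}
run next job → U; now {A:17, M:20, D:29, R:46, V:47}
run next job → A; now {M:20, D:29, R:46, V:47}
update V to priority 2 → {V:2, M:20, D:29, R:46}
update M to priority 37 → {V:2, D:29, M:37, R:46}
add B (priority 30) → {V:2, D:29, B:30, M:37, R:46}
run next job → V; now {D:29, B:30, M:37, R:46}
add J (priority 27) → {J:27, D:29, B:30, M:37, R:46}
run next job → J; now {D:29, B:30, M:37, R:46}
update R to priority 41 → {D:29, B:30, M:37, R:41}
update B to priority 13 → {B:13, D:29, M:37, R:41}
run next job → B; now {D:29, M:37, R:41}
add N (priority 34) → {D:29, N:34, M:37, R:41}

F → U → A → V → J → B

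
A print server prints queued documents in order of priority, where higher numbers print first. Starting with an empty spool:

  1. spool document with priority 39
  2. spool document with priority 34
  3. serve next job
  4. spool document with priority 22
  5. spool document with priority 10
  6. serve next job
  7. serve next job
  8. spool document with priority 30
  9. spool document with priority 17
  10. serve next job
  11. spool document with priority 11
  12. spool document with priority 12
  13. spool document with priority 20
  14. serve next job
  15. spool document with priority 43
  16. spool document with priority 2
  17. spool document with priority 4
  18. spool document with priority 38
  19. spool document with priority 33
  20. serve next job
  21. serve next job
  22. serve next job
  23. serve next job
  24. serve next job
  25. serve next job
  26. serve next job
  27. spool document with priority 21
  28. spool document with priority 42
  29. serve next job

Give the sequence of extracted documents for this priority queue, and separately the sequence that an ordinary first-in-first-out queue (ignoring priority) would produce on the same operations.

insert 39 → {39}
insert 34 → {39, 34}
serve next job → 39; now {34}
insert 22 → {34, 22}
insert 10 → {34, 22, 10}
serve next job → 34; now {22, 10}
serve next job → 22; now {10}
insert 30 → {30, 10}
insert 17 → {30, 17, 10}
serve next job → 30; now {17, 10}
insert 11 → {17, 11, 10}
insert 12 → {17, 12, 11, 10}
insert 20 → {20, 17, 12, 11, 10}
serve next job → 20; now {17, 12, 11, 10}
insert 43 → {43, 17, 12, 11, 10}
insert 2 → {43, 17, 12, 11, 10, 2}
insert 4 → {43, 17, 12, 11, 10, 4, 2}
insert 38 → {43, 38, 17, 12, 11, 10, 4, 2}
insert 33 → {43, 38, 33, 17, 12, 11, 10, 4, 2}
serve next job → 43; now {38, 33, 17, 12, 11, 10, 4, 2}
serve next job → 38; now {33, 17, 12, 11, 10, 4, 2}
serve next job → 33; now {17, 12, 11, 10, 4, 2}
serve next job → 17; now {12, 11, 10, 4, 2}
serve next job → 12; now {11, 10, 4, 2}
serve next job → 11; now {10, 4, 2}
serve next job → 10; now {4, 2}
insert 21 → {21, 4, 2}
insert 42 → {42, 21, 4, 2}
serve next job → 42; now {21, 4, 2}

priority queue: 39 → 34 → 22 → 30 → 20 → 43 → 38 → 33 → 17 → 12 → 11 → 10 → 42; FIFO queue: [39, 34, 22, 10, 30, 17, 11, 12, 20, 43, 2, 4, 38]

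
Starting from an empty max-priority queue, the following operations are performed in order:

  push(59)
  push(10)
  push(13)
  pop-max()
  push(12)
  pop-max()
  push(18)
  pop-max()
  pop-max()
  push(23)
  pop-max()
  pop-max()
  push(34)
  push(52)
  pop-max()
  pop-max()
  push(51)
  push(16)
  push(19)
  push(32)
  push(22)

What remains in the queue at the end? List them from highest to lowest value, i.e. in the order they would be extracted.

51, 32, 22, 19, 16

insert 59 → {59}
insert 10 → {59, 10}
insert 13 → {59, 13, 10}
pop-max → 59; now {13, 10}
insert 12 → {13, 12, 10}
pop-max → 13; now {12, 10}
insert 18 → {18, 12, 10}
pop-max → 18; now {12, 10}
pop-max → 12; now {10}
insert 23 → {23, 10}
pop-max → 23; now {10}
pop-max → 10; now {}
insert 34 → {34}
insert 52 → {52, 34}
pop-max → 52; now {34}
pop-max → 34; now {}
insert 51 → {51}
insert 16 → {51, 16}
insert 19 → {51, 19, 16}
insert 32 → {51, 32, 19, 16}
insert 22 → {51, 32, 22, 19, 16}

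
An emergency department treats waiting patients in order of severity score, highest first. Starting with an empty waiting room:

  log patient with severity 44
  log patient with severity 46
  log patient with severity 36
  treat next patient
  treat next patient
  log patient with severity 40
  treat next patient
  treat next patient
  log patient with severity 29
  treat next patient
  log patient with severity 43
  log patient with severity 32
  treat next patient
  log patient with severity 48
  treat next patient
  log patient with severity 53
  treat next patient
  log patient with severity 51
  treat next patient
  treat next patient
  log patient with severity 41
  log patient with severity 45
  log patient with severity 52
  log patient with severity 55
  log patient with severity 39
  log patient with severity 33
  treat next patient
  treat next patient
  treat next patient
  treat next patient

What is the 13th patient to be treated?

insert 44 → {44}
insert 46 → {46, 44}
insert 36 → {46, 44, 36}
treat next patient → 46; now {44, 36}
treat next patient → 44; now {36}
insert 40 → {40, 36}
treat next patient → 40; now {36}
treat next patient → 36; now {}
insert 29 → {29}
treat next patient → 29; now {}
insert 43 → {43}
insert 32 → {43, 32}
treat next patient → 43; now {32}
insert 48 → {48, 32}
treat next patient → 48; now {32}
insert 53 → {53, 32}
treat next patient → 53; now {32}
insert 51 → {51, 32}
treat next patient → 51; now {32}
treat next patient → 32; now {}
insert 41 → {41}
insert 45 → {45, 41}
insert 52 → {52, 45, 41}
insert 55 → {55, 52, 45, 41}
insert 39 → {55, 52, 45, 41, 39}
insert 33 → {55, 52, 45, 41, 39, 33}
treat next patient → 55; now {52, 45, 41, 39, 33}
treat next patient → 52; now {45, 41, 39, 33}
treat next patient → 45; now {41, 39, 33}
treat next patient → 41; now {39, 33}

45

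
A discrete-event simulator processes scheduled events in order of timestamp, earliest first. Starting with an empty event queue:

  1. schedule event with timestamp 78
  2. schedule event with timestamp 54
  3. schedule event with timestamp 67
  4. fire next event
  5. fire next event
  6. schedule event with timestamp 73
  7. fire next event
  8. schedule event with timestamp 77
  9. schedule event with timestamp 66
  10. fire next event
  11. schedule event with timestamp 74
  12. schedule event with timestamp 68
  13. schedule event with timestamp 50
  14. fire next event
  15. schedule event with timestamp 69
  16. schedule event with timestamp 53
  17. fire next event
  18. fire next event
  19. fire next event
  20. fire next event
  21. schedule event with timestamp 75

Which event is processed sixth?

53

insert 78 → {78}
insert 54 → {54, 78}
insert 67 → {54, 67, 78}
fire next event → 54; now {67, 78}
fire next event → 67; now {78}
insert 73 → {73, 78}
fire next event → 73; now {78}
insert 77 → {77, 78}
insert 66 → {66, 77, 78}
fire next event → 66; now {77, 78}
insert 74 → {74, 77, 78}
insert 68 → {68, 74, 77, 78}
insert 50 → {50, 68, 74, 77, 78}
fire next event → 50; now {68, 74, 77, 78}
insert 69 → {68, 69, 74, 77, 78}
insert 53 → {53, 68, 69, 74, 77, 78}
fire next event → 53; now {68, 69, 74, 77, 78}
fire next event → 68; now {69, 74, 77, 78}
fire next event → 69; now {74, 77, 78}
fire next event → 74; now {77, 78}
insert 75 → {75, 77, 78}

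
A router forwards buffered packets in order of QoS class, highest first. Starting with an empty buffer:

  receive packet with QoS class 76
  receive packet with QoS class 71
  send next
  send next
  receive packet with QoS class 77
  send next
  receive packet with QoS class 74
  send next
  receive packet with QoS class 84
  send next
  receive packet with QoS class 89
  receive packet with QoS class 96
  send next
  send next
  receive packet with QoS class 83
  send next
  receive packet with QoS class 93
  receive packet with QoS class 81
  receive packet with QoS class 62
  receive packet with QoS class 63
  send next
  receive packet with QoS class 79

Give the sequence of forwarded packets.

[76, 71, 77, 74, 84, 96, 89, 83, 93]

insert 76 → {76}
insert 71 → {76, 71}
send next → 76; now {71}
send next → 71; now {}
insert 77 → {77}
send next → 77; now {}
insert 74 → {74}
send next → 74; now {}
insert 84 → {84}
send next → 84; now {}
insert 89 → {89}
insert 96 → {96, 89}
send next → 96; now {89}
send next → 89; now {}
insert 83 → {83}
send next → 83; now {}
insert 93 → {93}
insert 81 → {93, 81}
insert 62 → {93, 81, 62}
insert 63 → {93, 81, 63, 62}
send next → 93; now {81, 63, 62}
insert 79 → {81, 79, 63, 62}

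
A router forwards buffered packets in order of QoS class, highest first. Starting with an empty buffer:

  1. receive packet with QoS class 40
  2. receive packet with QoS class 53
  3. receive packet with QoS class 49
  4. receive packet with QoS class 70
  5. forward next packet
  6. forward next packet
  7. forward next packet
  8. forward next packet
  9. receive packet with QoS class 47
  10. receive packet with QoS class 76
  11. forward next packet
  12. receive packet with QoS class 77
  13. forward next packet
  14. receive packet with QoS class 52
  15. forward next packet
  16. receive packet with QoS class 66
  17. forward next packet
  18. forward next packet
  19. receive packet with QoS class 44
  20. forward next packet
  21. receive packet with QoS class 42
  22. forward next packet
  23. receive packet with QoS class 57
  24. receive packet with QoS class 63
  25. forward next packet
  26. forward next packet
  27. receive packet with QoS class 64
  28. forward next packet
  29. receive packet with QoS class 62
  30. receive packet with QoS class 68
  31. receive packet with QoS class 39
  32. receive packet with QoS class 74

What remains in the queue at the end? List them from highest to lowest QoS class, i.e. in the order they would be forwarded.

74 → 68 → 62 → 39

insert 40 → {40}
insert 53 → {53, 40}
insert 49 → {53, 49, 40}
insert 70 → {70, 53, 49, 40}
forward next packet → 70; now {53, 49, 40}
forward next packet → 53; now {49, 40}
forward next packet → 49; now {40}
forward next packet → 40; now {}
insert 47 → {47}
insert 76 → {76, 47}
forward next packet → 76; now {47}
insert 77 → {77, 47}
forward next packet → 77; now {47}
insert 52 → {52, 47}
forward next packet → 52; now {47}
insert 66 → {66, 47}
forward next packet → 66; now {47}
forward next packet → 47; now {}
insert 44 → {44}
forward next packet → 44; now {}
insert 42 → {42}
forward next packet → 42; now {}
insert 57 → {57}
insert 63 → {63, 57}
forward next packet → 63; now {57}
forward next packet → 57; now {}
insert 64 → {64}
forward next packet → 64; now {}
insert 62 → {62}
insert 68 → {68, 62}
insert 39 → {68, 62, 39}
insert 74 → {74, 68, 62, 39}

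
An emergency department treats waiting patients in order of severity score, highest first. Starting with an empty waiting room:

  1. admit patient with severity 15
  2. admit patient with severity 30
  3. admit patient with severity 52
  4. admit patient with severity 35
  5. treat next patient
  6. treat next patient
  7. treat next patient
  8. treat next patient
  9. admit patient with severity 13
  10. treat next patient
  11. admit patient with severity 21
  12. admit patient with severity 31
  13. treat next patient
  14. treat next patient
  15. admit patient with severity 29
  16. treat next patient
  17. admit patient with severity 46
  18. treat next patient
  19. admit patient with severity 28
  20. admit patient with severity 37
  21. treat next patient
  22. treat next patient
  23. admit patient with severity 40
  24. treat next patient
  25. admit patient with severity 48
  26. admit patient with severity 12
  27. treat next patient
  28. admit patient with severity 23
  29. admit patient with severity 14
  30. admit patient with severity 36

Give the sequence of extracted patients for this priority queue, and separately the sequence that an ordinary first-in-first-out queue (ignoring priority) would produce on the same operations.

insert 15 → {15}
insert 30 → {30, 15}
insert 52 → {52, 30, 15}
insert 35 → {52, 35, 30, 15}
treat next patient → 52; now {35, 30, 15}
treat next patient → 35; now {30, 15}
treat next patient → 30; now {15}
treat next patient → 15; now {}
insert 13 → {13}
treat next patient → 13; now {}
insert 21 → {21}
insert 31 → {31, 21}
treat next patient → 31; now {21}
treat next patient → 21; now {}
insert 29 → {29}
treat next patient → 29; now {}
insert 46 → {46}
treat next patient → 46; now {}
insert 28 → {28}
insert 37 → {37, 28}
treat next patient → 37; now {28}
treat next patient → 28; now {}
insert 40 → {40}
treat next patient → 40; now {}
insert 48 → {48}
insert 12 → {48, 12}
treat next patient → 48; now {12}
insert 23 → {23, 12}
insert 14 → {23, 14, 12}
insert 36 → {36, 23, 14, 12}

priority queue: 52 → 35 → 30 → 15 → 13 → 31 → 21 → 29 → 46 → 37 → 28 → 40 → 48; FIFO queue: 15 → 30 → 52 → 35 → 13 → 21 → 31 → 29 → 46 → 28 → 37 → 40 → 48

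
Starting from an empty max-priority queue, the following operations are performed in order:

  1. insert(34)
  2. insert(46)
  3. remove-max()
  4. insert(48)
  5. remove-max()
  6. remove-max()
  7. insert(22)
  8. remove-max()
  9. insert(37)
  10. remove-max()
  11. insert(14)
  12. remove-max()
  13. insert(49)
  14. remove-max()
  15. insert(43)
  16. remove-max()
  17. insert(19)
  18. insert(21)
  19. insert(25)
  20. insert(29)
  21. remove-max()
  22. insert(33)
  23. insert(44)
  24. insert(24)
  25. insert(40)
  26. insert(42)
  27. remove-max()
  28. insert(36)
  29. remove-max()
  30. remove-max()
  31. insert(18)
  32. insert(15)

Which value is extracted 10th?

insert 34 → {34}
insert 46 → {46, 34}
remove-max → 46; now {34}
insert 48 → {48, 34}
remove-max → 48; now {34}
remove-max → 34; now {}
insert 22 → {22}
remove-max → 22; now {}
insert 37 → {37}
remove-max → 37; now {}
insert 14 → {14}
remove-max → 14; now {}
insert 49 → {49}
remove-max → 49; now {}
insert 43 → {43}
remove-max → 43; now {}
insert 19 → {19}
insert 21 → {21, 19}
insert 25 → {25, 21, 19}
insert 29 → {29, 25, 21, 19}
remove-max → 29; now {25, 21, 19}
insert 33 → {33, 25, 21, 19}
insert 44 → {44, 33, 25, 21, 19}
insert 24 → {44, 33, 25, 24, 21, 19}
insert 40 → {44, 40, 33, 25, 24, 21, 19}
insert 42 → {44, 42, 40, 33, 25, 24, 21, 19}
remove-max → 44; now {42, 40, 33, 25, 24, 21, 19}
insert 36 → {42, 40, 36, 33, 25, 24, 21, 19}
remove-max → 42; now {40, 36, 33, 25, 24, 21, 19}
remove-max → 40; now {36, 33, 25, 24, 21, 19}
insert 18 → {36, 33, 25, 24, 21, 19, 18}
insert 15 → {36, 33, 25, 24, 21, 19, 18, 15}

44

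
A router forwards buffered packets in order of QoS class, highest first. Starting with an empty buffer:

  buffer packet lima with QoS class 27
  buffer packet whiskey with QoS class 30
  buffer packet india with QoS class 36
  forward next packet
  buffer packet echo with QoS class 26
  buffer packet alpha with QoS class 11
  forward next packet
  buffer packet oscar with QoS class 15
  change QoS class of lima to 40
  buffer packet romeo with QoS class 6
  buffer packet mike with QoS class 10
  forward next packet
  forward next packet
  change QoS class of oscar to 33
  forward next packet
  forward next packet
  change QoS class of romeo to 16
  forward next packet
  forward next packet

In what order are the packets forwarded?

india, whiskey, lima, echo, oscar, alpha, romeo, mike

add lima (QoS class 27) → {lima:27}
add whiskey (QoS class 30) → {whiskey:30, lima:27}
add india (QoS class 36) → {india:36, whiskey:30, lima:27}
forward next packet → india; now {whiskey:30, lima:27}
add echo (QoS class 26) → {whiskey:30, lima:27, echo:26}
add alpha (QoS class 11) → {whiskey:30, lima:27, echo:26, alpha:11}
forward next packet → whiskey; now {lima:27, echo:26, alpha:11}
add oscar (QoS class 15) → {lima:27, echo:26, oscar:15, alpha:11}
update lima to QoS class 40 → {lima:40, echo:26, oscar:15, alpha:11}
add romeo (QoS class 6) → {lima:40, echo:26, oscar:15, alpha:11, romeo:6}
add mike (QoS class 10) → {lima:40, echo:26, oscar:15, alpha:11, mike:10, romeo:6}
forward next packet → lima; now {echo:26, oscar:15, alpha:11, mike:10, romeo:6}
forward next packet → echo; now {oscar:15, alpha:11, mike:10, romeo:6}
update oscar to QoS class 33 → {oscar:33, alpha:11, mike:10, romeo:6}
forward next packet → oscar; now {alpha:11, mike:10, romeo:6}
forward next packet → alpha; now {mike:10, romeo:6}
update romeo to QoS class 16 → {romeo:16, mike:10}
forward next packet → romeo; now {mike:10}
forward next packet → mike; now {}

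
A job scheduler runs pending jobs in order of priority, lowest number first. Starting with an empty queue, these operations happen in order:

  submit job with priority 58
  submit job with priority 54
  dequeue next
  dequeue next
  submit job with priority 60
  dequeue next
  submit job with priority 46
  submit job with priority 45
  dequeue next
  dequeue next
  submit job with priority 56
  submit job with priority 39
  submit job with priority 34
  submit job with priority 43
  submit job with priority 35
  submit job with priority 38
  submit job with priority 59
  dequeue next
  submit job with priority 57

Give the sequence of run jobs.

insert 58 → {58}
insert 54 → {54, 58}
dequeue next → 54; now {58}
dequeue next → 58; now {}
insert 60 → {60}
dequeue next → 60; now {}
insert 46 → {46}
insert 45 → {45, 46}
dequeue next → 45; now {46}
dequeue next → 46; now {}
insert 56 → {56}
insert 39 → {39, 56}
insert 34 → {34, 39, 56}
insert 43 → {34, 39, 43, 56}
insert 35 → {34, 35, 39, 43, 56}
insert 38 → {34, 35, 38, 39, 43, 56}
insert 59 → {34, 35, 38, 39, 43, 56, 59}
dequeue next → 34; now {35, 38, 39, 43, 56, 59}
insert 57 → {35, 38, 39, 43, 56, 57, 59}

54 → 58 → 60 → 45 → 46 → 34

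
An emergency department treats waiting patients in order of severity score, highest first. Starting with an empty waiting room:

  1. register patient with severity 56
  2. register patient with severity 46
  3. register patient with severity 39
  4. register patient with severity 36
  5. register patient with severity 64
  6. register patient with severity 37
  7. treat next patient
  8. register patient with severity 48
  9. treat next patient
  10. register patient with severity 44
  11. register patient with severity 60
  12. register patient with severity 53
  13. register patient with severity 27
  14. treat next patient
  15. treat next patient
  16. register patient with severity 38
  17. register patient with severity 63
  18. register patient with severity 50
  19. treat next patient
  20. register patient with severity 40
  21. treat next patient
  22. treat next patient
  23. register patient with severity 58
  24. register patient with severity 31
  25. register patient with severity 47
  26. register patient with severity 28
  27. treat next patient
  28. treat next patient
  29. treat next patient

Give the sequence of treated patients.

insert 56 → {56}
insert 46 → {56, 46}
insert 39 → {56, 46, 39}
insert 36 → {56, 46, 39, 36}
insert 64 → {64, 56, 46, 39, 36}
insert 37 → {64, 56, 46, 39, 37, 36}
treat next patient → 64; now {56, 46, 39, 37, 36}
insert 48 → {56, 48, 46, 39, 37, 36}
treat next patient → 56; now {48, 46, 39, 37, 36}
insert 44 → {48, 46, 44, 39, 37, 36}
insert 60 → {60, 48, 46, 44, 39, 37, 36}
insert 53 → {60, 53, 48, 46, 44, 39, 37, 36}
insert 27 → {60, 53, 48, 46, 44, 39, 37, 36, 27}
treat next patient → 60; now {53, 48, 46, 44, 39, 37, 36, 27}
treat next patient → 53; now {48, 46, 44, 39, 37, 36, 27}
insert 38 → {48, 46, 44, 39, 38, 37, 36, 27}
insert 63 → {63, 48, 46, 44, 39, 38, 37, 36, 27}
insert 50 → {63, 50, 48, 46, 44, 39, 38, 37, 36, 27}
treat next patient → 63; now {50, 48, 46, 44, 39, 38, 37, 36, 27}
insert 40 → {50, 48, 46, 44, 40, 39, 38, 37, 36, 27}
treat next patient → 50; now {48, 46, 44, 40, 39, 38, 37, 36, 27}
treat next patient → 48; now {46, 44, 40, 39, 38, 37, 36, 27}
insert 58 → {58, 46, 44, 40, 39, 38, 37, 36, 27}
insert 31 → {58, 46, 44, 40, 39, 38, 37, 36, 31, 27}
insert 47 → {58, 47, 46, 44, 40, 39, 38, 37, 36, 31, 27}
insert 28 → {58, 47, 46, 44, 40, 39, 38, 37, 36, 31, 28, 27}
treat next patient → 58; now {47, 46, 44, 40, 39, 38, 37, 36, 31, 28, 27}
treat next patient → 47; now {46, 44, 40, 39, 38, 37, 36, 31, 28, 27}
treat next patient → 46; now {44, 40, 39, 38, 37, 36, 31, 28, 27}

64 → 56 → 60 → 53 → 63 → 50 → 48 → 58 → 47 → 46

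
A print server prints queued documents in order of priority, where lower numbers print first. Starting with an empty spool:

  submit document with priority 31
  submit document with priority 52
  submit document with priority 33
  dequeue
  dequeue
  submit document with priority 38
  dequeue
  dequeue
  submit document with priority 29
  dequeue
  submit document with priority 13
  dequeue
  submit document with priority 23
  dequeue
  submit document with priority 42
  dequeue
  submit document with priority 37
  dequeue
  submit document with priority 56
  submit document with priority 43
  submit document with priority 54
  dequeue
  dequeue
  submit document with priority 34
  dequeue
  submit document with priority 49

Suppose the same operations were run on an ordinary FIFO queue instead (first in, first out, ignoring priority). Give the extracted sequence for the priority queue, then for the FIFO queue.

insert 31 → {31}
insert 52 → {31, 52}
insert 33 → {31, 33, 52}
dequeue → 31; now {33, 52}
dequeue → 33; now {52}
insert 38 → {38, 52}
dequeue → 38; now {52}
dequeue → 52; now {}
insert 29 → {29}
dequeue → 29; now {}
insert 13 → {13}
dequeue → 13; now {}
insert 23 → {23}
dequeue → 23; now {}
insert 42 → {42}
dequeue → 42; now {}
insert 37 → {37}
dequeue → 37; now {}
insert 56 → {56}
insert 43 → {43, 56}
insert 54 → {43, 54, 56}
dequeue → 43; now {54, 56}
dequeue → 54; now {56}
insert 34 → {34, 56}
dequeue → 34; now {56}
insert 49 → {49, 56}

priority queue: 31 → 33 → 38 → 52 → 29 → 13 → 23 → 42 → 37 → 43 → 54 → 34; FIFO queue: 31, 52, 33, 38, 29, 13, 23, 42, 37, 56, 43, 54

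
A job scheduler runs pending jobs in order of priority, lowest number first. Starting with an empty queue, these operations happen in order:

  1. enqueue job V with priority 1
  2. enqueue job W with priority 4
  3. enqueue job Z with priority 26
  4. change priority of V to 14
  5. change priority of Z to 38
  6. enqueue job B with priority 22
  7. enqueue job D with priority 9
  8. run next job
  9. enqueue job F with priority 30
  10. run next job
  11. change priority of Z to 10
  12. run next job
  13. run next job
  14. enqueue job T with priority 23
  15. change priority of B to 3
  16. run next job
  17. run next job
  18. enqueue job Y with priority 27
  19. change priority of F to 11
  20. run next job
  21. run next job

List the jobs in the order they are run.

add V (priority 1) → {V:1}
add W (priority 4) → {V:1, W:4}
add Z (priority 26) → {V:1, W:4, Z:26}
update V to priority 14 → {W:4, V:14, Z:26}
update Z to priority 38 → {W:4, V:14, Z:38}
add B (priority 22) → {W:4, V:14, B:22, Z:38}
add D (priority 9) → {W:4, D:9, V:14, B:22, Z:38}
run next job → W; now {D:9, V:14, B:22, Z:38}
add F (priority 30) → {D:9, V:14, B:22, F:30, Z:38}
run next job → D; now {V:14, B:22, F:30, Z:38}
update Z to priority 10 → {Z:10, V:14, B:22, F:30}
run next job → Z; now {V:14, B:22, F:30}
run next job → V; now {B:22, F:30}
add T (priority 23) → {B:22, T:23, F:30}
update B to priority 3 → {B:3, T:23, F:30}
run next job → B; now {T:23, F:30}
run next job → T; now {F:30}
add Y (priority 27) → {Y:27, F:30}
update F to priority 11 → {F:11, Y:27}
run next job → F; now {Y:27}
run next job → Y; now {}

[W, D, Z, V, B, T, F, Y]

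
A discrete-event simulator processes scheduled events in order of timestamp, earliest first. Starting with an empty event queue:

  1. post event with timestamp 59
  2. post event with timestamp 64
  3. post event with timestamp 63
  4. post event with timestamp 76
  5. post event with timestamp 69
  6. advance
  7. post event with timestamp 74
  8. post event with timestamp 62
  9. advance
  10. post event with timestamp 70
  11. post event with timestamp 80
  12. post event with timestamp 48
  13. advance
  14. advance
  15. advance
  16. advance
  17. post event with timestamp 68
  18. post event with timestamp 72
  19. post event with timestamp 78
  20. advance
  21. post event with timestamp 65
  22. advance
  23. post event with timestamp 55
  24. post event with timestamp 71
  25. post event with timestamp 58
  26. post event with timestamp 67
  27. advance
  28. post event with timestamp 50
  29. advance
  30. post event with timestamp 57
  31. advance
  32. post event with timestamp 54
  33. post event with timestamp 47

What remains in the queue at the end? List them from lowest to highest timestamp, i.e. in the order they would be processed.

insert 59 → {59}
insert 64 → {59, 64}
insert 63 → {59, 63, 64}
insert 76 → {59, 63, 64, 76}
insert 69 → {59, 63, 64, 69, 76}
advance → 59; now {63, 64, 69, 76}
insert 74 → {63, 64, 69, 74, 76}
insert 62 → {62, 63, 64, 69, 74, 76}
advance → 62; now {63, 64, 69, 74, 76}
insert 70 → {63, 64, 69, 70, 74, 76}
insert 80 → {63, 64, 69, 70, 74, 76, 80}
insert 48 → {48, 63, 64, 69, 70, 74, 76, 80}
advance → 48; now {63, 64, 69, 70, 74, 76, 80}
advance → 63; now {64, 69, 70, 74, 76, 80}
advance → 64; now {69, 70, 74, 76, 80}
advance → 69; now {70, 74, 76, 80}
insert 68 → {68, 70, 74, 76, 80}
insert 72 → {68, 70, 72, 74, 76, 80}
insert 78 → {68, 70, 72, 74, 76, 78, 80}
advance → 68; now {70, 72, 74, 76, 78, 80}
insert 65 → {65, 70, 72, 74, 76, 78, 80}
advance → 65; now {70, 72, 74, 76, 78, 80}
insert 55 → {55, 70, 72, 74, 76, 78, 80}
insert 71 → {55, 70, 71, 72, 74, 76, 78, 80}
insert 58 → {55, 58, 70, 71, 72, 74, 76, 78, 80}
insert 67 → {55, 58, 67, 70, 71, 72, 74, 76, 78, 80}
advance → 55; now {58, 67, 70, 71, 72, 74, 76, 78, 80}
insert 50 → {50, 58, 67, 70, 71, 72, 74, 76, 78, 80}
advance → 50; now {58, 67, 70, 71, 72, 74, 76, 78, 80}
insert 57 → {57, 58, 67, 70, 71, 72, 74, 76, 78, 80}
advance → 57; now {58, 67, 70, 71, 72, 74, 76, 78, 80}
insert 54 → {54, 58, 67, 70, 71, 72, 74, 76, 78, 80}
insert 47 → {47, 54, 58, 67, 70, 71, 72, 74, 76, 78, 80}

[47, 54, 58, 67, 70, 71, 72, 74, 76, 78, 80]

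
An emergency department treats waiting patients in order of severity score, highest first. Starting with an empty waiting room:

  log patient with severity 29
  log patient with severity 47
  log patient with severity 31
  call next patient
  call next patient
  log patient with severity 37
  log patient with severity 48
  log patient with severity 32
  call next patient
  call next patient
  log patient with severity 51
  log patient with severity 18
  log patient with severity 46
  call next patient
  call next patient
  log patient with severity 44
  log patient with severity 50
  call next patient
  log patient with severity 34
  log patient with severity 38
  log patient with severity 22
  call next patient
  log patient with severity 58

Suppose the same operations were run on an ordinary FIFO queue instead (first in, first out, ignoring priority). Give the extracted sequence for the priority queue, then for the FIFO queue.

insert 29 → {29}
insert 47 → {47, 29}
insert 31 → {47, 31, 29}
call next patient → 47; now {31, 29}
call next patient → 31; now {29}
insert 37 → {37, 29}
insert 48 → {48, 37, 29}
insert 32 → {48, 37, 32, 29}
call next patient → 48; now {37, 32, 29}
call next patient → 37; now {32, 29}
insert 51 → {51, 32, 29}
insert 18 → {51, 32, 29, 18}
insert 46 → {51, 46, 32, 29, 18}
call next patient → 51; now {46, 32, 29, 18}
call next patient → 46; now {32, 29, 18}
insert 44 → {44, 32, 29, 18}
insert 50 → {50, 44, 32, 29, 18}
call next patient → 50; now {44, 32, 29, 18}
insert 34 → {44, 34, 32, 29, 18}
insert 38 → {44, 38, 34, 32, 29, 18}
insert 22 → {44, 38, 34, 32, 29, 22, 18}
call next patient → 44; now {38, 34, 32, 29, 22, 18}
insert 58 → {58, 38, 34, 32, 29, 22, 18}

priority queue: 47, 31, 48, 37, 51, 46, 50, 44; FIFO queue: 29, 47, 31, 37, 48, 32, 51, 18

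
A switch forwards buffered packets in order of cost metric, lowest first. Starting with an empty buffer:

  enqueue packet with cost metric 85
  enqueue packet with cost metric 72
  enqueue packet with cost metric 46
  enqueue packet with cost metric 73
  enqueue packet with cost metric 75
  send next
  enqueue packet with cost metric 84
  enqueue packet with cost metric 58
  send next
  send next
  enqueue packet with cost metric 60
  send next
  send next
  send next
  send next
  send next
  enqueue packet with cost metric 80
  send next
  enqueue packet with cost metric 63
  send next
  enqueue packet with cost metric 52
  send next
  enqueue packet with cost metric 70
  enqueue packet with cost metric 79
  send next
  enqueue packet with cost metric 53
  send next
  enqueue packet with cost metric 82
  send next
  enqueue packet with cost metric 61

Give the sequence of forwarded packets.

insert 85 → {85}
insert 72 → {72, 85}
insert 46 → {46, 72, 85}
insert 73 → {46, 72, 73, 85}
insert 75 → {46, 72, 73, 75, 85}
send next → 46; now {72, 73, 75, 85}
insert 84 → {72, 73, 75, 84, 85}
insert 58 → {58, 72, 73, 75, 84, 85}
send next → 58; now {72, 73, 75, 84, 85}
send next → 72; now {73, 75, 84, 85}
insert 60 → {60, 73, 75, 84, 85}
send next → 60; now {73, 75, 84, 85}
send next → 73; now {75, 84, 85}
send next → 75; now {84, 85}
send next → 84; now {85}
send next → 85; now {}
insert 80 → {80}
send next → 80; now {}
insert 63 → {63}
send next → 63; now {}
insert 52 → {52}
send next → 52; now {}
insert 70 → {70}
insert 79 → {70, 79}
send next → 70; now {79}
insert 53 → {53, 79}
send next → 53; now {79}
insert 82 → {79, 82}
send next → 79; now {82}
insert 61 → {61, 82}

46, 58, 72, 60, 73, 75, 84, 85, 80, 63, 52, 70, 53, 79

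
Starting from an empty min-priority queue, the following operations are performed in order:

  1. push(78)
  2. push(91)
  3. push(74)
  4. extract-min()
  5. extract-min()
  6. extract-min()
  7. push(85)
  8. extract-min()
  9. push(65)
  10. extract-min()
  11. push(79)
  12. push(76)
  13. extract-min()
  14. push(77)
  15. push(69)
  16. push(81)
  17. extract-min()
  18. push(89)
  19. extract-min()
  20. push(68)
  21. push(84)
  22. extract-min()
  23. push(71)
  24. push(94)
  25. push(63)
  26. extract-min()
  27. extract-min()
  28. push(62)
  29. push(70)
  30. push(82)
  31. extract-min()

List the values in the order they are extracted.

insert 78 → {78}
insert 91 → {78, 91}
insert 74 → {74, 78, 91}
extract-min → 74; now {78, 91}
extract-min → 78; now {91}
extract-min → 91; now {}
insert 85 → {85}
extract-min → 85; now {}
insert 65 → {65}
extract-min → 65; now {}
insert 79 → {79}
insert 76 → {76, 79}
extract-min → 76; now {79}
insert 77 → {77, 79}
insert 69 → {69, 77, 79}
insert 81 → {69, 77, 79, 81}
extract-min → 69; now {77, 79, 81}
insert 89 → {77, 79, 81, 89}
extract-min → 77; now {79, 81, 89}
insert 68 → {68, 79, 81, 89}
insert 84 → {68, 79, 81, 84, 89}
extract-min → 68; now {79, 81, 84, 89}
insert 71 → {71, 79, 81, 84, 89}
insert 94 → {71, 79, 81, 84, 89, 94}
insert 63 → {63, 71, 79, 81, 84, 89, 94}
extract-min → 63; now {71, 79, 81, 84, 89, 94}
extract-min → 71; now {79, 81, 84, 89, 94}
insert 62 → {62, 79, 81, 84, 89, 94}
insert 70 → {62, 70, 79, 81, 84, 89, 94}
insert 82 → {62, 70, 79, 81, 82, 84, 89, 94}
extract-min → 62; now {70, 79, 81, 82, 84, 89, 94}

74, 78, 91, 85, 65, 76, 69, 77, 68, 63, 71, 62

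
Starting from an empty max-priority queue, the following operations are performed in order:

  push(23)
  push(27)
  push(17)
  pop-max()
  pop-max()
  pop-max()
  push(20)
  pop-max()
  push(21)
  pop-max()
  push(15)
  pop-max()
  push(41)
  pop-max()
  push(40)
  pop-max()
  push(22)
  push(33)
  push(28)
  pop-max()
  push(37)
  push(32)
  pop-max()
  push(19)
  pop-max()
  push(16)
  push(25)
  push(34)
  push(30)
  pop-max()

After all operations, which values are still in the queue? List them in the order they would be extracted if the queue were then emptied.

insert 23 → {23}
insert 27 → {27, 23}
insert 17 → {27, 23, 17}
pop-max → 27; now {23, 17}
pop-max → 23; now {17}
pop-max → 17; now {}
insert 20 → {20}
pop-max → 20; now {}
insert 21 → {21}
pop-max → 21; now {}
insert 15 → {15}
pop-max → 15; now {}
insert 41 → {41}
pop-max → 41; now {}
insert 40 → {40}
pop-max → 40; now {}
insert 22 → {22}
insert 33 → {33, 22}
insert 28 → {33, 28, 22}
pop-max → 33; now {28, 22}
insert 37 → {37, 28, 22}
insert 32 → {37, 32, 28, 22}
pop-max → 37; now {32, 28, 22}
insert 19 → {32, 28, 22, 19}
pop-max → 32; now {28, 22, 19}
insert 16 → {28, 22, 19, 16}
insert 25 → {28, 25, 22, 19, 16}
insert 34 → {34, 28, 25, 22, 19, 16}
insert 30 → {34, 30, 28, 25, 22, 19, 16}
pop-max → 34; now {30, 28, 25, 22, 19, 16}

[30, 28, 25, 22, 19, 16]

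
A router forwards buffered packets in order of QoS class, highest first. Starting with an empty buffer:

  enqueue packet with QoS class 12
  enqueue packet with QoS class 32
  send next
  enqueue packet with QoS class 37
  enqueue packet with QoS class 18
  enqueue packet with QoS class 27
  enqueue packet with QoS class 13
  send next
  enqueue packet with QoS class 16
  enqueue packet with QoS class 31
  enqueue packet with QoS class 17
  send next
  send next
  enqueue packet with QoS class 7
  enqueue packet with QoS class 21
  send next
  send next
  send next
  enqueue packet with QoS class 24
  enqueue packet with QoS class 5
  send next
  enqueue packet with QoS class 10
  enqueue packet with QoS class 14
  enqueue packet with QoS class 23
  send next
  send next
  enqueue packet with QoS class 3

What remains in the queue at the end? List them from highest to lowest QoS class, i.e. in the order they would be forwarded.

14 → 13 → 12 → 10 → 7 → 5 → 3

insert 12 → {12}
insert 32 → {32, 12}
send next → 32; now {12}
insert 37 → {37, 12}
insert 18 → {37, 18, 12}
insert 27 → {37, 27, 18, 12}
insert 13 → {37, 27, 18, 13, 12}
send next → 37; now {27, 18, 13, 12}
insert 16 → {27, 18, 16, 13, 12}
insert 31 → {31, 27, 18, 16, 13, 12}
insert 17 → {31, 27, 18, 17, 16, 13, 12}
send next → 31; now {27, 18, 17, 16, 13, 12}
send next → 27; now {18, 17, 16, 13, 12}
insert 7 → {18, 17, 16, 13, 12, 7}
insert 21 → {21, 18, 17, 16, 13, 12, 7}
send next → 21; now {18, 17, 16, 13, 12, 7}
send next → 18; now {17, 16, 13, 12, 7}
send next → 17; now {16, 13, 12, 7}
insert 24 → {24, 16, 13, 12, 7}
insert 5 → {24, 16, 13, 12, 7, 5}
send next → 24; now {16, 13, 12, 7, 5}
insert 10 → {16, 13, 12, 10, 7, 5}
insert 14 → {16, 14, 13, 12, 10, 7, 5}
insert 23 → {23, 16, 14, 13, 12, 10, 7, 5}
send next → 23; now {16, 14, 13, 12, 10, 7, 5}
send next → 16; now {14, 13, 12, 10, 7, 5}
insert 3 → {14, 13, 12, 10, 7, 5, 3}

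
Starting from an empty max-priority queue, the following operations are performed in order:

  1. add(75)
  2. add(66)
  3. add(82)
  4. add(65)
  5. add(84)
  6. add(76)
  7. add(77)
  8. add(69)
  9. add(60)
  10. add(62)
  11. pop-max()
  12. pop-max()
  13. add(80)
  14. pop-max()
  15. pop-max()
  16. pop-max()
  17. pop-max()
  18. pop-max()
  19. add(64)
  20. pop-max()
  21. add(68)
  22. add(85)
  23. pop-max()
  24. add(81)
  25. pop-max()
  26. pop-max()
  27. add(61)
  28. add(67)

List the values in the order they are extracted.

84 → 82 → 80 → 77 → 76 → 75 → 69 → 66 → 85 → 81 → 68

insert 75 → {75}
insert 66 → {75, 66}
insert 82 → {82, 75, 66}
insert 65 → {82, 75, 66, 65}
insert 84 → {84, 82, 75, 66, 65}
insert 76 → {84, 82, 76, 75, 66, 65}
insert 77 → {84, 82, 77, 76, 75, 66, 65}
insert 69 → {84, 82, 77, 76, 75, 69, 66, 65}
insert 60 → {84, 82, 77, 76, 75, 69, 66, 65, 60}
insert 62 → {84, 82, 77, 76, 75, 69, 66, 65, 62, 60}
pop-max → 84; now {82, 77, 76, 75, 69, 66, 65, 62, 60}
pop-max → 82; now {77, 76, 75, 69, 66, 65, 62, 60}
insert 80 → {80, 77, 76, 75, 69, 66, 65, 62, 60}
pop-max → 80; now {77, 76, 75, 69, 66, 65, 62, 60}
pop-max → 77; now {76, 75, 69, 66, 65, 62, 60}
pop-max → 76; now {75, 69, 66, 65, 62, 60}
pop-max → 75; now {69, 66, 65, 62, 60}
pop-max → 69; now {66, 65, 62, 60}
insert 64 → {66, 65, 64, 62, 60}
pop-max → 66; now {65, 64, 62, 60}
insert 68 → {68, 65, 64, 62, 60}
insert 85 → {85, 68, 65, 64, 62, 60}
pop-max → 85; now {68, 65, 64, 62, 60}
insert 81 → {81, 68, 65, 64, 62, 60}
pop-max → 81; now {68, 65, 64, 62, 60}
pop-max → 68; now {65, 64, 62, 60}
insert 61 → {65, 64, 62, 61, 60}
insert 67 → {67, 65, 64, 62, 61, 60}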